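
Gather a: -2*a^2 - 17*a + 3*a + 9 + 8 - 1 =-2*a^2 - 14*a + 16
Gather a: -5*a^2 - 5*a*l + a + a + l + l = -5*a^2 + a*(2 - 5*l) + 2*l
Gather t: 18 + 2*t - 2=2*t + 16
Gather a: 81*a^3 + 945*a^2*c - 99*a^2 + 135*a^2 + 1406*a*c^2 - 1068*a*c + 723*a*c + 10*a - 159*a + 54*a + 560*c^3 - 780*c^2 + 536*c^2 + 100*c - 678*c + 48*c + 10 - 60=81*a^3 + a^2*(945*c + 36) + a*(1406*c^2 - 345*c - 95) + 560*c^3 - 244*c^2 - 530*c - 50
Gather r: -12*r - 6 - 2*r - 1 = -14*r - 7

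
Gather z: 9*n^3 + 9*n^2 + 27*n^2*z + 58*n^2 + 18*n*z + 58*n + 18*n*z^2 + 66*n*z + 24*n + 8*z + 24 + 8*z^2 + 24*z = 9*n^3 + 67*n^2 + 82*n + z^2*(18*n + 8) + z*(27*n^2 + 84*n + 32) + 24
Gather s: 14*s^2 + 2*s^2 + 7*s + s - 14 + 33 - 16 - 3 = 16*s^2 + 8*s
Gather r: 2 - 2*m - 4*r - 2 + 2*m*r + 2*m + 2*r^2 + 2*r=2*r^2 + r*(2*m - 2)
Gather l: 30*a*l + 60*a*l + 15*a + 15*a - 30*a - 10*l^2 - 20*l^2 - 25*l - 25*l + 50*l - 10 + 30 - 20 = 90*a*l - 30*l^2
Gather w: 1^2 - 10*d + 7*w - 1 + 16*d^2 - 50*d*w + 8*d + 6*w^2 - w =16*d^2 - 2*d + 6*w^2 + w*(6 - 50*d)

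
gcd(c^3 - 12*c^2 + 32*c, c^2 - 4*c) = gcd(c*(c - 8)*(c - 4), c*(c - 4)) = c^2 - 4*c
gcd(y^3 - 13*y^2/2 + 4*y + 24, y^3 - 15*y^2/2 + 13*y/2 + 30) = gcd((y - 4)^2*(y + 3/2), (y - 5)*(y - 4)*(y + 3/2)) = y^2 - 5*y/2 - 6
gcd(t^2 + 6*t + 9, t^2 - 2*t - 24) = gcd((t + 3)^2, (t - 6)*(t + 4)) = 1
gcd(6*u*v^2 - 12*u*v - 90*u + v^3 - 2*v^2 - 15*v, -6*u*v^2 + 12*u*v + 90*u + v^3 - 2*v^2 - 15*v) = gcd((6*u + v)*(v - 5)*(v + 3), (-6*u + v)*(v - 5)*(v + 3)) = v^2 - 2*v - 15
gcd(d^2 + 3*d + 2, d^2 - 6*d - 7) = d + 1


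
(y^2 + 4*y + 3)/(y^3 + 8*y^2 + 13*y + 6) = (y + 3)/(y^2 + 7*y + 6)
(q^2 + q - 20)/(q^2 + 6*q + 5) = (q - 4)/(q + 1)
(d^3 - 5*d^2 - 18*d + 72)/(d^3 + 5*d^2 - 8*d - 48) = (d - 6)/(d + 4)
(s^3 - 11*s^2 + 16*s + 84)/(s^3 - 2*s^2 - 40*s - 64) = (s^2 - 13*s + 42)/(s^2 - 4*s - 32)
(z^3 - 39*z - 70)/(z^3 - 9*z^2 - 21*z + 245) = (z + 2)/(z - 7)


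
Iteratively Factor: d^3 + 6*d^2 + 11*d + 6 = (d + 3)*(d^2 + 3*d + 2) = (d + 2)*(d + 3)*(d + 1)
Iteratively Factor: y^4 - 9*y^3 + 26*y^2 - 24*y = (y - 2)*(y^3 - 7*y^2 + 12*y) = (y - 3)*(y - 2)*(y^2 - 4*y) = (y - 4)*(y - 3)*(y - 2)*(y)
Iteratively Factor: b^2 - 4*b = (b)*(b - 4)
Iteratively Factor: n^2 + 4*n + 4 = (n + 2)*(n + 2)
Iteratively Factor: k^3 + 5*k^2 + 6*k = (k)*(k^2 + 5*k + 6) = k*(k + 2)*(k + 3)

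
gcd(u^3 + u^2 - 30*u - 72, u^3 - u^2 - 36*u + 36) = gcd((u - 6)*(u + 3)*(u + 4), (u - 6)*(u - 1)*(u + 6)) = u - 6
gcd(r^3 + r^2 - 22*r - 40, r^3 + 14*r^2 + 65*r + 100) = r + 4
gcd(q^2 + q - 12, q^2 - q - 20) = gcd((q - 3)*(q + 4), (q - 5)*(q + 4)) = q + 4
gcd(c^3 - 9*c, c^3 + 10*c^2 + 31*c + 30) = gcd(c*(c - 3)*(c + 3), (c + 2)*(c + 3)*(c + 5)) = c + 3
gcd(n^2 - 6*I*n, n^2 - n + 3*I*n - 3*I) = 1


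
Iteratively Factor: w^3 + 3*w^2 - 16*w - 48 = (w + 4)*(w^2 - w - 12) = (w - 4)*(w + 4)*(w + 3)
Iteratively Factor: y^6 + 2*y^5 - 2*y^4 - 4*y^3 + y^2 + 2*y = (y + 2)*(y^5 - 2*y^3 + y) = y*(y + 2)*(y^4 - 2*y^2 + 1) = y*(y - 1)*(y + 2)*(y^3 + y^2 - y - 1) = y*(y - 1)*(y + 1)*(y + 2)*(y^2 - 1) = y*(y - 1)*(y + 1)^2*(y + 2)*(y - 1)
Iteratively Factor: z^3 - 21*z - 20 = (z + 1)*(z^2 - z - 20) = (z - 5)*(z + 1)*(z + 4)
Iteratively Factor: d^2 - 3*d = (d - 3)*(d)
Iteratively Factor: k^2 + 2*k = (k)*(k + 2)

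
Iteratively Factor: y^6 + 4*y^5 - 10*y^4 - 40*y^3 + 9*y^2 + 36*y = (y - 3)*(y^5 + 7*y^4 + 11*y^3 - 7*y^2 - 12*y) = (y - 3)*(y + 1)*(y^4 + 6*y^3 + 5*y^2 - 12*y) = (y - 3)*(y + 1)*(y + 4)*(y^3 + 2*y^2 - 3*y) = (y - 3)*(y + 1)*(y + 3)*(y + 4)*(y^2 - y) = y*(y - 3)*(y + 1)*(y + 3)*(y + 4)*(y - 1)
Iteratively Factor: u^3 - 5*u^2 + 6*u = (u)*(u^2 - 5*u + 6) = u*(u - 2)*(u - 3)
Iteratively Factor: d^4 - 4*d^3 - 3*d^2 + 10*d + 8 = (d + 1)*(d^3 - 5*d^2 + 2*d + 8) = (d + 1)^2*(d^2 - 6*d + 8) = (d - 4)*(d + 1)^2*(d - 2)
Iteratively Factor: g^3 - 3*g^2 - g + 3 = (g + 1)*(g^2 - 4*g + 3) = (g - 3)*(g + 1)*(g - 1)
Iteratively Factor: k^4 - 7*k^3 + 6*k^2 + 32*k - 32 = (k - 4)*(k^3 - 3*k^2 - 6*k + 8) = (k - 4)*(k - 1)*(k^2 - 2*k - 8) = (k - 4)^2*(k - 1)*(k + 2)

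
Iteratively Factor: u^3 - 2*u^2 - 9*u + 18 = (u - 2)*(u^2 - 9) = (u - 2)*(u + 3)*(u - 3)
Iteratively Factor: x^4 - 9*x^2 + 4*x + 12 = (x - 2)*(x^3 + 2*x^2 - 5*x - 6) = (x - 2)*(x + 1)*(x^2 + x - 6) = (x - 2)*(x + 1)*(x + 3)*(x - 2)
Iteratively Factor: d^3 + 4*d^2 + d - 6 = (d + 2)*(d^2 + 2*d - 3) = (d + 2)*(d + 3)*(d - 1)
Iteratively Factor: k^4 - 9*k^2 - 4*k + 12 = (k - 3)*(k^3 + 3*k^2 - 4) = (k - 3)*(k + 2)*(k^2 + k - 2) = (k - 3)*(k + 2)^2*(k - 1)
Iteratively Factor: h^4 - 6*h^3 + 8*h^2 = (h)*(h^3 - 6*h^2 + 8*h) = h*(h - 2)*(h^2 - 4*h) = h*(h - 4)*(h - 2)*(h)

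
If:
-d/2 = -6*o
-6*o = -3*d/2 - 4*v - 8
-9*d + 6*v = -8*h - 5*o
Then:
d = -4*v - 8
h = -121*v/24 - 103/12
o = -v/3 - 2/3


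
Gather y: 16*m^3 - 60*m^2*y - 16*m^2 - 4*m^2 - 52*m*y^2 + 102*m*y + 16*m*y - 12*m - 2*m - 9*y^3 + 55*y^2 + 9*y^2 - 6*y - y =16*m^3 - 20*m^2 - 14*m - 9*y^3 + y^2*(64 - 52*m) + y*(-60*m^2 + 118*m - 7)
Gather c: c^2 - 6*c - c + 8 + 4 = c^2 - 7*c + 12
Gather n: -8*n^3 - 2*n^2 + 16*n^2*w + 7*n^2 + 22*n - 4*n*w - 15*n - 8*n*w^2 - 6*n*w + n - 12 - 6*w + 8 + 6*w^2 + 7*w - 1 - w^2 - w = -8*n^3 + n^2*(16*w + 5) + n*(-8*w^2 - 10*w + 8) + 5*w^2 - 5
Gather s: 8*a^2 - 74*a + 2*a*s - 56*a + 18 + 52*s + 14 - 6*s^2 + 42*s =8*a^2 - 130*a - 6*s^2 + s*(2*a + 94) + 32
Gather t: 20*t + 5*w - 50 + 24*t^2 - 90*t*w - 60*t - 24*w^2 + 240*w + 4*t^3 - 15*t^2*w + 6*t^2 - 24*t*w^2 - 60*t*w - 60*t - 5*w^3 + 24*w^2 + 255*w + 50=4*t^3 + t^2*(30 - 15*w) + t*(-24*w^2 - 150*w - 100) - 5*w^3 + 500*w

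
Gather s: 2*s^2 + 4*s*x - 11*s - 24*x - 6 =2*s^2 + s*(4*x - 11) - 24*x - 6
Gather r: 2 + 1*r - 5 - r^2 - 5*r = -r^2 - 4*r - 3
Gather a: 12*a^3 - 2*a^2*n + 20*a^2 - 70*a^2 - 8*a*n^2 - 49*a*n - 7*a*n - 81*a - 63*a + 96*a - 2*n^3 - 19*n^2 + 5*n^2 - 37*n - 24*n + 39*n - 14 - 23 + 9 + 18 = 12*a^3 + a^2*(-2*n - 50) + a*(-8*n^2 - 56*n - 48) - 2*n^3 - 14*n^2 - 22*n - 10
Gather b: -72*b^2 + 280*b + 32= -72*b^2 + 280*b + 32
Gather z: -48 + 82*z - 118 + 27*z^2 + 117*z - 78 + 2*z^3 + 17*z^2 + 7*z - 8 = 2*z^3 + 44*z^2 + 206*z - 252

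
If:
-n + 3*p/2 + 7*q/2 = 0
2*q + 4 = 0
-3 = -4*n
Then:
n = 3/4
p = 31/6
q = -2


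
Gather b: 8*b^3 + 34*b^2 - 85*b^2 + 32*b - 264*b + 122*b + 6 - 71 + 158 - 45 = 8*b^3 - 51*b^2 - 110*b + 48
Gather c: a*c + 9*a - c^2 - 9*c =9*a - c^2 + c*(a - 9)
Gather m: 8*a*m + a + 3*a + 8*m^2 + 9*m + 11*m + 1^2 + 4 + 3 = 4*a + 8*m^2 + m*(8*a + 20) + 8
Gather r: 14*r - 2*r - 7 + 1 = 12*r - 6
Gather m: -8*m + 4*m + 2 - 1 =1 - 4*m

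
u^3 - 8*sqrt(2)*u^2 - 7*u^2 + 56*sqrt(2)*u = u*(u - 7)*(u - 8*sqrt(2))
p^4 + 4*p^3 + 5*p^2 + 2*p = p*(p + 1)^2*(p + 2)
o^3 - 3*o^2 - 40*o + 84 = (o - 7)*(o - 2)*(o + 6)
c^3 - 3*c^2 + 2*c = c*(c - 2)*(c - 1)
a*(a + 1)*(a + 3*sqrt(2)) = a^3 + a^2 + 3*sqrt(2)*a^2 + 3*sqrt(2)*a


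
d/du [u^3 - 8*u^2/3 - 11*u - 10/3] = 3*u^2 - 16*u/3 - 11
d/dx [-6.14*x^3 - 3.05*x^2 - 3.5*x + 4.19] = -18.42*x^2 - 6.1*x - 3.5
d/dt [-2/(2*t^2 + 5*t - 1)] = 2*(4*t + 5)/(2*t^2 + 5*t - 1)^2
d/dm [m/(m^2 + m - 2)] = (m^2 - m*(2*m + 1) + m - 2)/(m^2 + m - 2)^2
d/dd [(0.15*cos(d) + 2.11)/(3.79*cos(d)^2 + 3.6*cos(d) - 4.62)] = (0.5685*cos(d)^2 + 15.9938*cos(d) + 8.289)*sin(d)/(14.3641*cos(d)^4 + 27.288*cos(d)^3 - 22.0596*cos(d)^2 - 33.264*cos(d) + 21.3444)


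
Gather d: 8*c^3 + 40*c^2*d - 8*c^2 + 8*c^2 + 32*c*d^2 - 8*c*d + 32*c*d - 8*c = 8*c^3 + 32*c*d^2 - 8*c + d*(40*c^2 + 24*c)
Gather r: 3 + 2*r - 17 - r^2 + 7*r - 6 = -r^2 + 9*r - 20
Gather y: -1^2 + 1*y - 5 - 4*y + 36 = 30 - 3*y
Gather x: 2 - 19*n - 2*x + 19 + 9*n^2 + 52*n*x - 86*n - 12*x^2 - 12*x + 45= 9*n^2 - 105*n - 12*x^2 + x*(52*n - 14) + 66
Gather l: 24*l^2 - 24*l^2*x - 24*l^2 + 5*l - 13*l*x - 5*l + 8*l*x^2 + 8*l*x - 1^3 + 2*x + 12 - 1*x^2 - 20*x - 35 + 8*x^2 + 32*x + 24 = -24*l^2*x + l*(8*x^2 - 5*x) + 7*x^2 + 14*x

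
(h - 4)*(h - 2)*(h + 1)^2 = h^4 - 4*h^3 - 3*h^2 + 10*h + 8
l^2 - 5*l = l*(l - 5)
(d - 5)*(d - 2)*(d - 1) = d^3 - 8*d^2 + 17*d - 10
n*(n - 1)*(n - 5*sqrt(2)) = n^3 - 5*sqrt(2)*n^2 - n^2 + 5*sqrt(2)*n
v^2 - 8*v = v*(v - 8)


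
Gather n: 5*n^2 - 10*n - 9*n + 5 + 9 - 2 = 5*n^2 - 19*n + 12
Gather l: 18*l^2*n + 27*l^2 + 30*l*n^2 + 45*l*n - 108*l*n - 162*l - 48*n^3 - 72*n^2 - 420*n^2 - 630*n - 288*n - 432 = l^2*(18*n + 27) + l*(30*n^2 - 63*n - 162) - 48*n^3 - 492*n^2 - 918*n - 432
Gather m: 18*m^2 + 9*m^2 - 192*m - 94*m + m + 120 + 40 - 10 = 27*m^2 - 285*m + 150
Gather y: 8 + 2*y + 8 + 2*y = 4*y + 16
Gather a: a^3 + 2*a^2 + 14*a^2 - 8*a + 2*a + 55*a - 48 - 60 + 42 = a^3 + 16*a^2 + 49*a - 66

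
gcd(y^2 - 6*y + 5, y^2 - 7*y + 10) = y - 5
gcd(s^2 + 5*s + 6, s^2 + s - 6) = s + 3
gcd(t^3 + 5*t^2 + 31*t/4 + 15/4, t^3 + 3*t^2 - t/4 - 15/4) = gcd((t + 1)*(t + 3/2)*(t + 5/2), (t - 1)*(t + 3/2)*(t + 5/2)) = t^2 + 4*t + 15/4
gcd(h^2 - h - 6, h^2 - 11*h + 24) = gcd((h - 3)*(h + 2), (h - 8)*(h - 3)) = h - 3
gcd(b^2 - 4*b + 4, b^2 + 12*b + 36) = 1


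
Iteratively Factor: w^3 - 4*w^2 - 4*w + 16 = (w - 2)*(w^2 - 2*w - 8) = (w - 4)*(w - 2)*(w + 2)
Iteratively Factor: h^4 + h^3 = (h)*(h^3 + h^2) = h^2*(h^2 + h) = h^2*(h + 1)*(h)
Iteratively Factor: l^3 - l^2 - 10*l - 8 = (l + 1)*(l^2 - 2*l - 8) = (l + 1)*(l + 2)*(l - 4)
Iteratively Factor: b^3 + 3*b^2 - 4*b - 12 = (b - 2)*(b^2 + 5*b + 6) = (b - 2)*(b + 2)*(b + 3)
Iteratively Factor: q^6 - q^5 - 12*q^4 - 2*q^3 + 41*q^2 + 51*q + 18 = (q + 2)*(q^5 - 3*q^4 - 6*q^3 + 10*q^2 + 21*q + 9) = (q + 1)*(q + 2)*(q^4 - 4*q^3 - 2*q^2 + 12*q + 9) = (q - 3)*(q + 1)*(q + 2)*(q^3 - q^2 - 5*q - 3) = (q - 3)^2*(q + 1)*(q + 2)*(q^2 + 2*q + 1) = (q - 3)^2*(q + 1)^2*(q + 2)*(q + 1)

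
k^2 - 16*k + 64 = (k - 8)^2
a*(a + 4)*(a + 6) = a^3 + 10*a^2 + 24*a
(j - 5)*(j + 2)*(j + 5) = j^3 + 2*j^2 - 25*j - 50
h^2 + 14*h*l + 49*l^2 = (h + 7*l)^2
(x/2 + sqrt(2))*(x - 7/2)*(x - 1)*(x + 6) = x^4/2 + 3*x^3/4 + sqrt(2)*x^3 - 47*x^2/4 + 3*sqrt(2)*x^2/2 - 47*sqrt(2)*x/2 + 21*x/2 + 21*sqrt(2)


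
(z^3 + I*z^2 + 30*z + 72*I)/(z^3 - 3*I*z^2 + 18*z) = (z + 4*I)/z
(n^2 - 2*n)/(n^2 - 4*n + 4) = n/(n - 2)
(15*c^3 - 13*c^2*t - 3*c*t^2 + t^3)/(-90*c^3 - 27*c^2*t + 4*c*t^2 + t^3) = (-c + t)/(6*c + t)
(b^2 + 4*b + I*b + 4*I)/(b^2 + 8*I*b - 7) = (b + 4)/(b + 7*I)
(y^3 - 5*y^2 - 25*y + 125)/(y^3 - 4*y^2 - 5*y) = (y^2 - 25)/(y*(y + 1))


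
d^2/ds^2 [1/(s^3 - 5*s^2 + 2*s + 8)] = 2*((5 - 3*s)*(s^3 - 5*s^2 + 2*s + 8) + (3*s^2 - 10*s + 2)^2)/(s^3 - 5*s^2 + 2*s + 8)^3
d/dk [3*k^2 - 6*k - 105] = 6*k - 6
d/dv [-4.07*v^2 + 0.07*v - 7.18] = 0.07 - 8.14*v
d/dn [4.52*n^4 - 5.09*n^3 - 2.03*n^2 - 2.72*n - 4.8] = 18.08*n^3 - 15.27*n^2 - 4.06*n - 2.72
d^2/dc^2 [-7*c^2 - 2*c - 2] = -14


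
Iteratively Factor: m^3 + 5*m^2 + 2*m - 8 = (m + 2)*(m^2 + 3*m - 4) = (m + 2)*(m + 4)*(m - 1)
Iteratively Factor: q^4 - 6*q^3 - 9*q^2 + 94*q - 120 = (q - 5)*(q^3 - q^2 - 14*q + 24) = (q - 5)*(q - 3)*(q^2 + 2*q - 8) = (q - 5)*(q - 3)*(q - 2)*(q + 4)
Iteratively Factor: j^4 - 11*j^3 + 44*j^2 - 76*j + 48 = (j - 3)*(j^3 - 8*j^2 + 20*j - 16) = (j - 3)*(j - 2)*(j^2 - 6*j + 8) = (j - 3)*(j - 2)^2*(j - 4)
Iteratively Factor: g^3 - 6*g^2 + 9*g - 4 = (g - 4)*(g^2 - 2*g + 1) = (g - 4)*(g - 1)*(g - 1)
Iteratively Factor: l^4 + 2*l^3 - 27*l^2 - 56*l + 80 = (l + 4)*(l^3 - 2*l^2 - 19*l + 20) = (l + 4)^2*(l^2 - 6*l + 5) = (l - 5)*(l + 4)^2*(l - 1)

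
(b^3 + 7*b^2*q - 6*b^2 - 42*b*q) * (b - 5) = b^4 + 7*b^3*q - 11*b^3 - 77*b^2*q + 30*b^2 + 210*b*q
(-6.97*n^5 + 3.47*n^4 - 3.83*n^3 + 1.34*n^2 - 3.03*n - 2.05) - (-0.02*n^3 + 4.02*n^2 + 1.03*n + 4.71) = -6.97*n^5 + 3.47*n^4 - 3.81*n^3 - 2.68*n^2 - 4.06*n - 6.76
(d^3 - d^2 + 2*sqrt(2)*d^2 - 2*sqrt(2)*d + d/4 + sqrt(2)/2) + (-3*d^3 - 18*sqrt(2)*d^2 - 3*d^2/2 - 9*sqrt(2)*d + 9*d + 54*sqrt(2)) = -2*d^3 - 16*sqrt(2)*d^2 - 5*d^2/2 - 11*sqrt(2)*d + 37*d/4 + 109*sqrt(2)/2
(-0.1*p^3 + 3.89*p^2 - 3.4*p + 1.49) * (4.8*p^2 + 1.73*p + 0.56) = -0.48*p^5 + 18.499*p^4 - 9.6463*p^3 + 3.4484*p^2 + 0.6737*p + 0.8344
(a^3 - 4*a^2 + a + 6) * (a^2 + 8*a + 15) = a^5 + 4*a^4 - 16*a^3 - 46*a^2 + 63*a + 90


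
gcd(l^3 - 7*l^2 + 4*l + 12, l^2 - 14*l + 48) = l - 6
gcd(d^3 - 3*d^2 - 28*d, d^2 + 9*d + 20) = d + 4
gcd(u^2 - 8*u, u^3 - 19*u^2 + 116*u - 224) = u - 8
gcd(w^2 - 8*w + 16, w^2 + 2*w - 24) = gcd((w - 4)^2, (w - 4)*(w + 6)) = w - 4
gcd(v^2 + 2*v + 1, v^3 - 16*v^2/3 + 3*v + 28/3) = v + 1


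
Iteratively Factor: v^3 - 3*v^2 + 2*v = (v)*(v^2 - 3*v + 2) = v*(v - 1)*(v - 2)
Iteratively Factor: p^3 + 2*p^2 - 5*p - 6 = (p + 1)*(p^2 + p - 6) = (p - 2)*(p + 1)*(p + 3)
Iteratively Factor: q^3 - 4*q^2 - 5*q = (q + 1)*(q^2 - 5*q) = (q - 5)*(q + 1)*(q)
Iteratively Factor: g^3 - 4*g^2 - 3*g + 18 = (g + 2)*(g^2 - 6*g + 9) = (g - 3)*(g + 2)*(g - 3)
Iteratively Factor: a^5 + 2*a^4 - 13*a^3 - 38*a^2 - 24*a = (a + 2)*(a^4 - 13*a^2 - 12*a) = (a + 2)*(a + 3)*(a^3 - 3*a^2 - 4*a) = (a + 1)*(a + 2)*(a + 3)*(a^2 - 4*a) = (a - 4)*(a + 1)*(a + 2)*(a + 3)*(a)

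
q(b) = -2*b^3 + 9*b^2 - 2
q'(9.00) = -324.00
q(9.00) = -731.00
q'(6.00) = -108.00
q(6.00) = -110.00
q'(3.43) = -8.85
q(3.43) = 23.18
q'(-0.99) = -23.70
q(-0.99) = 8.76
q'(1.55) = 13.48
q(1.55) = 12.17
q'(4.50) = -40.50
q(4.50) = -2.00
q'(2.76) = 3.97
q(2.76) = 24.51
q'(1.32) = 13.31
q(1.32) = 9.08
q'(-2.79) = -96.92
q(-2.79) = 111.49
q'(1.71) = 13.24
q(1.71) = 14.32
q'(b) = -6*b^2 + 18*b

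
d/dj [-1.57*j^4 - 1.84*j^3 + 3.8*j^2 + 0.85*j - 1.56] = -6.28*j^3 - 5.52*j^2 + 7.6*j + 0.85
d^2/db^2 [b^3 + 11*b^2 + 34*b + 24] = 6*b + 22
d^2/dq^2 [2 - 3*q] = 0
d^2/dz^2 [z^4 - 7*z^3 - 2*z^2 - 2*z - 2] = 12*z^2 - 42*z - 4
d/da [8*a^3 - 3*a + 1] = 24*a^2 - 3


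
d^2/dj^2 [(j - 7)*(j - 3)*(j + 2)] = 6*j - 16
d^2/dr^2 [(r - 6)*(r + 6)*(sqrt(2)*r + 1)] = 6*sqrt(2)*r + 2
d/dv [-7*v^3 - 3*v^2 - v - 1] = -21*v^2 - 6*v - 1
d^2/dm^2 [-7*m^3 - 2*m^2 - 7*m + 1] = -42*m - 4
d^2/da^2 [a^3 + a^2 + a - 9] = 6*a + 2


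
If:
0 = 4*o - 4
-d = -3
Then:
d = 3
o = 1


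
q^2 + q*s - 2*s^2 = (q - s)*(q + 2*s)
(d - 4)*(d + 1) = d^2 - 3*d - 4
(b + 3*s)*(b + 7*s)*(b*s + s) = b^3*s + 10*b^2*s^2 + b^2*s + 21*b*s^3 + 10*b*s^2 + 21*s^3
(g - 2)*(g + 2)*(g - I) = g^3 - I*g^2 - 4*g + 4*I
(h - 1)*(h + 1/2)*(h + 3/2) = h^3 + h^2 - 5*h/4 - 3/4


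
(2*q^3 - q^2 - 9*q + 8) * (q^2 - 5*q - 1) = 2*q^5 - 11*q^4 - 6*q^3 + 54*q^2 - 31*q - 8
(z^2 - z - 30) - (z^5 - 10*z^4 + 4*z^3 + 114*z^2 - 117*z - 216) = -z^5 + 10*z^4 - 4*z^3 - 113*z^2 + 116*z + 186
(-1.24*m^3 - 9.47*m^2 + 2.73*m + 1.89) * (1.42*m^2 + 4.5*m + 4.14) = -1.7608*m^5 - 19.0274*m^4 - 43.872*m^3 - 24.237*m^2 + 19.8072*m + 7.8246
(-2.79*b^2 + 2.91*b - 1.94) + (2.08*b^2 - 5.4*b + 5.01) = -0.71*b^2 - 2.49*b + 3.07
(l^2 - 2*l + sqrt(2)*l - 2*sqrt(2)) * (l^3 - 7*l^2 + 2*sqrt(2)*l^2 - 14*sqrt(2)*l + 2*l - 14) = l^5 - 9*l^4 + 3*sqrt(2)*l^4 - 27*sqrt(2)*l^3 + 20*l^3 - 54*l^2 + 44*sqrt(2)*l^2 - 18*sqrt(2)*l + 84*l + 28*sqrt(2)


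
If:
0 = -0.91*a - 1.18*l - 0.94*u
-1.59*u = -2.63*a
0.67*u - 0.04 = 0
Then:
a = 0.04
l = -0.08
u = 0.06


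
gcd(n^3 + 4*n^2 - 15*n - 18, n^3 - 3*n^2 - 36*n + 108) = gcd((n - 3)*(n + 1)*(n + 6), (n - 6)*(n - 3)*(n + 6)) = n^2 + 3*n - 18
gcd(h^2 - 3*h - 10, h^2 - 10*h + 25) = h - 5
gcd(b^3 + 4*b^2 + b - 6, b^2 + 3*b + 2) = b + 2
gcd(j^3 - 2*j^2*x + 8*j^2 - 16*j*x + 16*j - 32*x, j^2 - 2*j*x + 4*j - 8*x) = -j^2 + 2*j*x - 4*j + 8*x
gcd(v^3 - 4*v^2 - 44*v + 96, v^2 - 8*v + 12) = v - 2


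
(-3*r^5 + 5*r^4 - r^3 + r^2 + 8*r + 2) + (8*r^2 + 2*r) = -3*r^5 + 5*r^4 - r^3 + 9*r^2 + 10*r + 2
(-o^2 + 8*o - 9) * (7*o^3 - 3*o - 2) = -7*o^5 + 56*o^4 - 60*o^3 - 22*o^2 + 11*o + 18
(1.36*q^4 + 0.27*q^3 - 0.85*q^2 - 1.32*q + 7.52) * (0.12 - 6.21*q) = -8.4456*q^5 - 1.5135*q^4 + 5.3109*q^3 + 8.0952*q^2 - 46.8576*q + 0.9024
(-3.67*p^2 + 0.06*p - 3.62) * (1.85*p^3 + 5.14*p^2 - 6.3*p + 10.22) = -6.7895*p^5 - 18.7528*p^4 + 16.7324*p^3 - 56.4922*p^2 + 23.4192*p - 36.9964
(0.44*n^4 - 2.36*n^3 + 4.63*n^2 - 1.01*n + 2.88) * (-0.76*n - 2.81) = -0.3344*n^5 + 0.5572*n^4 + 3.1128*n^3 - 12.2427*n^2 + 0.6493*n - 8.0928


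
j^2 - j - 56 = (j - 8)*(j + 7)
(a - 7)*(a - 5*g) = a^2 - 5*a*g - 7*a + 35*g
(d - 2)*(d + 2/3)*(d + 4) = d^3 + 8*d^2/3 - 20*d/3 - 16/3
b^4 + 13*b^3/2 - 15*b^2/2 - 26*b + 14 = (b - 2)*(b - 1/2)*(b + 2)*(b + 7)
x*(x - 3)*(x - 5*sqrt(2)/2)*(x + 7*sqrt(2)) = x^4 - 3*x^3 + 9*sqrt(2)*x^3/2 - 35*x^2 - 27*sqrt(2)*x^2/2 + 105*x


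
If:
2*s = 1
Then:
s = 1/2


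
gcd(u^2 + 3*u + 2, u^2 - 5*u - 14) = u + 2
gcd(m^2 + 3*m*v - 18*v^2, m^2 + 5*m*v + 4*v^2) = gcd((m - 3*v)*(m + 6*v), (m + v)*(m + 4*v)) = 1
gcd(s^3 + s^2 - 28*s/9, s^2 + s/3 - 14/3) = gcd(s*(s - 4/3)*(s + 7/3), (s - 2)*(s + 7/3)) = s + 7/3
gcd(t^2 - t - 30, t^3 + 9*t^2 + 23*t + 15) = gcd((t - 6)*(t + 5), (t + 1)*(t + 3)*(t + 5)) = t + 5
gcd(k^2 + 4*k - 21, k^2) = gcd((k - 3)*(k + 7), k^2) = 1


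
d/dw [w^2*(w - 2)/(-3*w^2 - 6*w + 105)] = w*(-w^3 - 4*w^2 + 109*w - 140)/(3*(w^4 + 4*w^3 - 66*w^2 - 140*w + 1225))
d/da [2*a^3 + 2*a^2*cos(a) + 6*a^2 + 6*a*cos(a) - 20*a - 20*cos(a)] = -2*a^2*sin(a) + 6*a^2 - 6*a*sin(a) + 4*a*cos(a) + 12*a + 20*sin(a) + 6*cos(a) - 20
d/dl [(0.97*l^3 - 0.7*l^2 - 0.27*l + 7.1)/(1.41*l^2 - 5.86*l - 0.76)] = (1.3677*l^4 - 11.3684*l^3 + 2.2711*l^2 - 18.958*l + 41.8112)/(1.9881*l^4 - 16.5252*l^3 + 32.1964*l^2 + 8.9072*l + 0.5776)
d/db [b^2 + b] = 2*b + 1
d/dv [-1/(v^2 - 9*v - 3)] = (2*v - 9)/(-v^2 + 9*v + 3)^2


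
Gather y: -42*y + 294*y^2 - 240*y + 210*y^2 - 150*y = 504*y^2 - 432*y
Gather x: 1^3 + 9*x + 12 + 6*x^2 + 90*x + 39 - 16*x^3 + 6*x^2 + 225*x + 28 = -16*x^3 + 12*x^2 + 324*x + 80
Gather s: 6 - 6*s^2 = 6 - 6*s^2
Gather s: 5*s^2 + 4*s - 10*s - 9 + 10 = 5*s^2 - 6*s + 1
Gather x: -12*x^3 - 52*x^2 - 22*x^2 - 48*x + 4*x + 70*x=-12*x^3 - 74*x^2 + 26*x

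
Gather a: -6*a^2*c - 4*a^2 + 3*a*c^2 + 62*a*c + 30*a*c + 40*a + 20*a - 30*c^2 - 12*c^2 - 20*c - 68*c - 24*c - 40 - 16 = a^2*(-6*c - 4) + a*(3*c^2 + 92*c + 60) - 42*c^2 - 112*c - 56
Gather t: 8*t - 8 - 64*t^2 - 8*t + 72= 64 - 64*t^2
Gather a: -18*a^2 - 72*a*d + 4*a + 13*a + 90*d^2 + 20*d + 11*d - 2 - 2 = -18*a^2 + a*(17 - 72*d) + 90*d^2 + 31*d - 4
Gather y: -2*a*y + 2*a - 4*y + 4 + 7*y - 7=2*a + y*(3 - 2*a) - 3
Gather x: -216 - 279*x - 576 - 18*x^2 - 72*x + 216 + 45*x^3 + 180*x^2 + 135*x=45*x^3 + 162*x^2 - 216*x - 576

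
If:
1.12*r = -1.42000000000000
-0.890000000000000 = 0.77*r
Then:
No Solution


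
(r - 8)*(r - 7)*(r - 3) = r^3 - 18*r^2 + 101*r - 168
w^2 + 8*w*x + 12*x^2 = (w + 2*x)*(w + 6*x)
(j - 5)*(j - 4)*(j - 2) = j^3 - 11*j^2 + 38*j - 40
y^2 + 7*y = y*(y + 7)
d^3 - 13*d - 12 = (d - 4)*(d + 1)*(d + 3)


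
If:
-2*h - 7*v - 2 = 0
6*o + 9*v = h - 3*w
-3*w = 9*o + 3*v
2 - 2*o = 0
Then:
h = -33/19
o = 1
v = 4/19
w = -61/19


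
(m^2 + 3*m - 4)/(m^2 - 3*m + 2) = (m + 4)/(m - 2)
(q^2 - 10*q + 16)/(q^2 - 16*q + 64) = (q - 2)/(q - 8)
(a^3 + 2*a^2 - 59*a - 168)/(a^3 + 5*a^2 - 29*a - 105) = (a - 8)/(a - 5)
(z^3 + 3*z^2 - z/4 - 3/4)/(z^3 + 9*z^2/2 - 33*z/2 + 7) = (2*z^2 + 7*z + 3)/(2*(z^2 + 5*z - 14))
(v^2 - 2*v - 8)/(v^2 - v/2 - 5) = 2*(v - 4)/(2*v - 5)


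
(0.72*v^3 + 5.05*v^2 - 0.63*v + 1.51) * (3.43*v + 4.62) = 2.4696*v^4 + 20.6479*v^3 + 21.1701*v^2 + 2.2687*v + 6.9762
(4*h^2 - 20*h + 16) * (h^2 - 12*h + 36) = 4*h^4 - 68*h^3 + 400*h^2 - 912*h + 576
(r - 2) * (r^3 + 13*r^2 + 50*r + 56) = r^4 + 11*r^3 + 24*r^2 - 44*r - 112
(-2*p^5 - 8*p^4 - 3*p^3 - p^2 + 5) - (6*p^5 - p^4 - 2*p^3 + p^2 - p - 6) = -8*p^5 - 7*p^4 - p^3 - 2*p^2 + p + 11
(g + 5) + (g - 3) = 2*g + 2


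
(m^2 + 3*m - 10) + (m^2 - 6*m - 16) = 2*m^2 - 3*m - 26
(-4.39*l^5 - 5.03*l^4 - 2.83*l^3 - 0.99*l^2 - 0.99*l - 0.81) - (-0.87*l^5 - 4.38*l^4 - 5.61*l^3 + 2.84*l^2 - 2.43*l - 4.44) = -3.52*l^5 - 0.65*l^4 + 2.78*l^3 - 3.83*l^2 + 1.44*l + 3.63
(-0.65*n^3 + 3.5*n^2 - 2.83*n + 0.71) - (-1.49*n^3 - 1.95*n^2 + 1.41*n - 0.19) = 0.84*n^3 + 5.45*n^2 - 4.24*n + 0.9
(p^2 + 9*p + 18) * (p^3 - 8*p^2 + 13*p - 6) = p^5 + p^4 - 41*p^3 - 33*p^2 + 180*p - 108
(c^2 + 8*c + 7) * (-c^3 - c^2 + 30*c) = -c^5 - 9*c^4 + 15*c^3 + 233*c^2 + 210*c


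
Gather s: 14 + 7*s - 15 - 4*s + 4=3*s + 3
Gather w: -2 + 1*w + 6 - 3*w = 4 - 2*w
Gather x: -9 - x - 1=-x - 10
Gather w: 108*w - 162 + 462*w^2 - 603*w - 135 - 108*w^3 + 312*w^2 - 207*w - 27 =-108*w^3 + 774*w^2 - 702*w - 324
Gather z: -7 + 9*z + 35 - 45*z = 28 - 36*z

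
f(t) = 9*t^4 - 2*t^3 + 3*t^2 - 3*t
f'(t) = 36*t^3 - 6*t^2 + 6*t - 3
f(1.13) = 12.23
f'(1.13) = 48.06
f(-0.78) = 8.45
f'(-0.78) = -28.41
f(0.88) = 3.72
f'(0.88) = 22.17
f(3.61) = 1462.70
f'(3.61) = 1634.12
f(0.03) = -0.09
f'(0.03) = -2.82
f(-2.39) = 345.26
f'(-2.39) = -543.08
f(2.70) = 452.70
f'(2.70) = 678.05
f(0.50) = -0.44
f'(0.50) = 3.00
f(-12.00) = 190548.00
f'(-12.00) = -63147.00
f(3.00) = 693.00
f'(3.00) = 933.00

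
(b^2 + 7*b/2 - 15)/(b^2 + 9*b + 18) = (b - 5/2)/(b + 3)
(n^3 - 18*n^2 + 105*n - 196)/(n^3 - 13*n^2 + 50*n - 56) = (n - 7)/(n - 2)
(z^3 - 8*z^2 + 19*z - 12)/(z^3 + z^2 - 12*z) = (z^2 - 5*z + 4)/(z*(z + 4))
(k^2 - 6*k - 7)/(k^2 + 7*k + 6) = (k - 7)/(k + 6)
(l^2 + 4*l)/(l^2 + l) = (l + 4)/(l + 1)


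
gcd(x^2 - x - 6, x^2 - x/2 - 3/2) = 1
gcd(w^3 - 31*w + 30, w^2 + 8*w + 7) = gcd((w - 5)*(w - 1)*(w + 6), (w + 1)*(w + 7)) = 1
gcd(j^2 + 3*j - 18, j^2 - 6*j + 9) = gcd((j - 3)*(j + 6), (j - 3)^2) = j - 3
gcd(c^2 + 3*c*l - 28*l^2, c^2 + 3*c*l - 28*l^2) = c^2 + 3*c*l - 28*l^2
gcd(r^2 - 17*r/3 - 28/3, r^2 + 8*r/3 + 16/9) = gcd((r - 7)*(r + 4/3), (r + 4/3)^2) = r + 4/3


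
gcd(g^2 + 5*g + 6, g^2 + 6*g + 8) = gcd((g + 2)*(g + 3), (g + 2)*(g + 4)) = g + 2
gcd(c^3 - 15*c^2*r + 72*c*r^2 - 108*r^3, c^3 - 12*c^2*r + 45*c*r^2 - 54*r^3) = c^2 - 9*c*r + 18*r^2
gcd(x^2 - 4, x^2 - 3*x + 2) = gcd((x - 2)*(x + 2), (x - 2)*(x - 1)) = x - 2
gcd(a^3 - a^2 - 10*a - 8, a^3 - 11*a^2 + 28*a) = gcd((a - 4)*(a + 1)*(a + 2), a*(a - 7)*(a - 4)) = a - 4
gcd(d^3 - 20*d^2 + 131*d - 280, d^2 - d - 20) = d - 5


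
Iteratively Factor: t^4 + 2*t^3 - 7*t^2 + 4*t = (t)*(t^3 + 2*t^2 - 7*t + 4) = t*(t + 4)*(t^2 - 2*t + 1) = t*(t - 1)*(t + 4)*(t - 1)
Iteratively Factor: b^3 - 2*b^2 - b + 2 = (b - 2)*(b^2 - 1) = (b - 2)*(b - 1)*(b + 1)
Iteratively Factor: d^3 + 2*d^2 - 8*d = (d + 4)*(d^2 - 2*d) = (d - 2)*(d + 4)*(d)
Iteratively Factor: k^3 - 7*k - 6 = (k + 2)*(k^2 - 2*k - 3) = (k - 3)*(k + 2)*(k + 1)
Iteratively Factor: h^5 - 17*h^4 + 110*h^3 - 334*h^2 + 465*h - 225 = (h - 5)*(h^4 - 12*h^3 + 50*h^2 - 84*h + 45) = (h - 5)^2*(h^3 - 7*h^2 + 15*h - 9) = (h - 5)^2*(h - 1)*(h^2 - 6*h + 9) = (h - 5)^2*(h - 3)*(h - 1)*(h - 3)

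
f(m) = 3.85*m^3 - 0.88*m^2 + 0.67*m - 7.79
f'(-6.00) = 427.03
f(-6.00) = -875.09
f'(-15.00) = 2625.82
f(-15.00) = -13209.59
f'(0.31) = 1.23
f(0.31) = -7.55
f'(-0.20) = 1.48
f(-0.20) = -7.99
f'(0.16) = 0.68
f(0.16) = -7.69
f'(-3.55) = 152.48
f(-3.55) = -193.50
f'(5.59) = 351.75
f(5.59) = 640.96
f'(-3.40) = 140.17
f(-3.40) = -171.56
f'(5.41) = 329.19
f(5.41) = 579.69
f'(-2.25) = 63.10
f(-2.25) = -57.61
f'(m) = 11.55*m^2 - 1.76*m + 0.67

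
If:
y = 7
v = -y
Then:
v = -7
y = 7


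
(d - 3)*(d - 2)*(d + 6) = d^3 + d^2 - 24*d + 36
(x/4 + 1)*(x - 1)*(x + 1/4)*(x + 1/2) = x^4/4 + 15*x^3/16 - 13*x^2/32 - 21*x/32 - 1/8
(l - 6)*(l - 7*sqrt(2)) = l^2 - 7*sqrt(2)*l - 6*l + 42*sqrt(2)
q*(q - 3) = q^2 - 3*q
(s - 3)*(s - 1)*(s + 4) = s^3 - 13*s + 12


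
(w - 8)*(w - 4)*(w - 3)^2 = w^4 - 18*w^3 + 113*w^2 - 300*w + 288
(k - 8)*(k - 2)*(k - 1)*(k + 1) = k^4 - 10*k^3 + 15*k^2 + 10*k - 16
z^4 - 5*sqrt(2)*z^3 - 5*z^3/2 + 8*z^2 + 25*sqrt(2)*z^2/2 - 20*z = z*(z - 5/2)*(z - 4*sqrt(2))*(z - sqrt(2))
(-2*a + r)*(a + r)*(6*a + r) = -12*a^3 - 8*a^2*r + 5*a*r^2 + r^3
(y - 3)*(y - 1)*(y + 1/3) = y^3 - 11*y^2/3 + 5*y/3 + 1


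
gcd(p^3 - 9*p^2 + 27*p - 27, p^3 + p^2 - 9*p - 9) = p - 3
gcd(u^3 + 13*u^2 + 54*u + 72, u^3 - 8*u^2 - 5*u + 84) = u + 3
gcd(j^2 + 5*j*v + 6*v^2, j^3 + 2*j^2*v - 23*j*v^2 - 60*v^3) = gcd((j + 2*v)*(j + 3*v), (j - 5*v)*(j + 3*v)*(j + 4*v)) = j + 3*v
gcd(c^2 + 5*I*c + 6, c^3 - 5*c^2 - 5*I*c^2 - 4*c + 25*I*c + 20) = c - I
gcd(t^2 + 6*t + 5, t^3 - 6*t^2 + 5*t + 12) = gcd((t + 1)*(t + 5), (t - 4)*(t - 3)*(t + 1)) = t + 1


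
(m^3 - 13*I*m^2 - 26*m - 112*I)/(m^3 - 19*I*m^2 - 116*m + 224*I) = (m + 2*I)/(m - 4*I)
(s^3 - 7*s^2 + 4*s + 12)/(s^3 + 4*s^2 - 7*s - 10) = (s - 6)/(s + 5)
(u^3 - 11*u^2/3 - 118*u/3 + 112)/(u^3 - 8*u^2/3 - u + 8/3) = (u^2 - u - 42)/(u^2 - 1)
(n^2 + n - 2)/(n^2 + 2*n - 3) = (n + 2)/(n + 3)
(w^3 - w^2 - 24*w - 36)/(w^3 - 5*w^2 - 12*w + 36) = (w + 2)/(w - 2)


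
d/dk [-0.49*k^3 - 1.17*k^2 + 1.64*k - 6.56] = -1.47*k^2 - 2.34*k + 1.64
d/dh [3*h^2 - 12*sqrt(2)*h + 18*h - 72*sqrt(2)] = 6*h - 12*sqrt(2) + 18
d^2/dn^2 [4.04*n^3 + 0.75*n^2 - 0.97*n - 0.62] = 24.24*n + 1.5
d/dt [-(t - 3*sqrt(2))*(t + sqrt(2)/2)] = -2*t + 5*sqrt(2)/2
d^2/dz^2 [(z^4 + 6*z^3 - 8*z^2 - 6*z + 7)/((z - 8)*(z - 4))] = 2*(z^6 - 36*z^5 + 528*z^4 - 2502*z^3 + 21*z^2 + 18756*z - 9712)/(z^6 - 36*z^5 + 528*z^4 - 4032*z^3 + 16896*z^2 - 36864*z + 32768)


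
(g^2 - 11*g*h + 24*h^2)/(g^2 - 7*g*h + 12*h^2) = (g - 8*h)/(g - 4*h)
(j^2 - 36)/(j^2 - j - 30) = (j + 6)/(j + 5)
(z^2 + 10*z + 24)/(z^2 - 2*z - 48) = (z + 4)/(z - 8)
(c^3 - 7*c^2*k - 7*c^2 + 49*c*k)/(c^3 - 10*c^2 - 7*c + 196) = c*(c - 7*k)/(c^2 - 3*c - 28)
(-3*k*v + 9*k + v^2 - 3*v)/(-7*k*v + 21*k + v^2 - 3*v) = (-3*k + v)/(-7*k + v)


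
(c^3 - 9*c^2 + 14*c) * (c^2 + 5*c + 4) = c^5 - 4*c^4 - 27*c^3 + 34*c^2 + 56*c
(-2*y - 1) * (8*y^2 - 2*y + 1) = -16*y^3 - 4*y^2 - 1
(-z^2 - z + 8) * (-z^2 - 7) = z^4 + z^3 - z^2 + 7*z - 56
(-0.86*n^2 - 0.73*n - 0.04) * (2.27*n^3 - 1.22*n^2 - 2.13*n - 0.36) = -1.9522*n^5 - 0.6079*n^4 + 2.6316*n^3 + 1.9133*n^2 + 0.348*n + 0.0144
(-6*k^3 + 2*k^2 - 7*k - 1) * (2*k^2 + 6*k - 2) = -12*k^5 - 32*k^4 + 10*k^3 - 48*k^2 + 8*k + 2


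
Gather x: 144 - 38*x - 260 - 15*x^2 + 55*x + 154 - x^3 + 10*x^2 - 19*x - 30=-x^3 - 5*x^2 - 2*x + 8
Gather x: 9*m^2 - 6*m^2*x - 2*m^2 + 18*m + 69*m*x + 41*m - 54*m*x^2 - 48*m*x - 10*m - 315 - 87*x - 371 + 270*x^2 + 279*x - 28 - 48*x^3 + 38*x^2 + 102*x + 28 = 7*m^2 + 49*m - 48*x^3 + x^2*(308 - 54*m) + x*(-6*m^2 + 21*m + 294) - 686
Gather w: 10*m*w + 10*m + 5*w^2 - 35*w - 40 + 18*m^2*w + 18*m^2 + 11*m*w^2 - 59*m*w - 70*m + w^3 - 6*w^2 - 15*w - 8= 18*m^2 - 60*m + w^3 + w^2*(11*m - 1) + w*(18*m^2 - 49*m - 50) - 48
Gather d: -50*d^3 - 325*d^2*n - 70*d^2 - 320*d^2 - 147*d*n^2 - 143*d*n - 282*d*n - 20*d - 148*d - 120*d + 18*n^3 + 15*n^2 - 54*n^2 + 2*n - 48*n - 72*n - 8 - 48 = -50*d^3 + d^2*(-325*n - 390) + d*(-147*n^2 - 425*n - 288) + 18*n^3 - 39*n^2 - 118*n - 56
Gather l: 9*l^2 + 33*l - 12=9*l^2 + 33*l - 12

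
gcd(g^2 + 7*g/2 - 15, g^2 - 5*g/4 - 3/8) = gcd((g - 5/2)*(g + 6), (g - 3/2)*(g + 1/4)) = 1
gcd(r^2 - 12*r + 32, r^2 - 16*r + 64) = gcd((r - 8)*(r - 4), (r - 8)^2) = r - 8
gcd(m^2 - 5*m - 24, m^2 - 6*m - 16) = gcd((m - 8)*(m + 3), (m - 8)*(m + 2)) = m - 8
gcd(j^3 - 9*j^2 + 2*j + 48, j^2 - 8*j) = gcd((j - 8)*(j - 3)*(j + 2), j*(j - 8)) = j - 8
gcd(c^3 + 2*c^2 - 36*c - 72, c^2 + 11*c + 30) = c + 6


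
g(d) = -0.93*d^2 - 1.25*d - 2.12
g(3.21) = -15.72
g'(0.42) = -2.03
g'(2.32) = -5.57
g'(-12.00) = 21.07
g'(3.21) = -7.22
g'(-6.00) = 9.91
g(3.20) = -15.64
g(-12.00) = -121.04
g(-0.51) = -1.72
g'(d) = -1.86*d - 1.25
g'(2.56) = -6.01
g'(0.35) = -1.90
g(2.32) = -10.03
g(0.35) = -2.67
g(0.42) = -2.81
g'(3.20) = -7.20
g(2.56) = -11.41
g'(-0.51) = -0.30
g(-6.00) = -28.10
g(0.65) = -3.33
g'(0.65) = -2.46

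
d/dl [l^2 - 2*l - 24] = 2*l - 2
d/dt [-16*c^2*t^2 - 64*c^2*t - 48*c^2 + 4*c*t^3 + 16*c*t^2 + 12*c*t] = 4*c*(-8*c*t - 16*c + 3*t^2 + 8*t + 3)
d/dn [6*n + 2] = 6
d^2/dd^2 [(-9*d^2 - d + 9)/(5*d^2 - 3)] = 2*(-25*d^3 + 270*d^2 - 45*d + 54)/(125*d^6 - 225*d^4 + 135*d^2 - 27)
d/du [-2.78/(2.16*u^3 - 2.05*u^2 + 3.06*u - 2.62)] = (18.0144*u^2 - 11.398*u + 8.5068)/(2.16*u^3 - 2.05*u^2 + 3.06*u - 2.62)^2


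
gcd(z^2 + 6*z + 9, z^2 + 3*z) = z + 3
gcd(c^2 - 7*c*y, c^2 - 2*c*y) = c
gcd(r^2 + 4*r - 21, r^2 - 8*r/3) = 1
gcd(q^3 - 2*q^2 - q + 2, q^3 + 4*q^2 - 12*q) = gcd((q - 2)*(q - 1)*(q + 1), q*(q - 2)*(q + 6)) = q - 2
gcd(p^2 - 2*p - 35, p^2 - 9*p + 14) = p - 7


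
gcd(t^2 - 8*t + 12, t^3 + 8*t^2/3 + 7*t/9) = 1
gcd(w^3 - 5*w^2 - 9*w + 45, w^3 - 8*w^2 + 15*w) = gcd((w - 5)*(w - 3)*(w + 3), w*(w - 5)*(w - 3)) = w^2 - 8*w + 15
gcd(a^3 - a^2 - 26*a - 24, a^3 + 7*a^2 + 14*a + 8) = a^2 + 5*a + 4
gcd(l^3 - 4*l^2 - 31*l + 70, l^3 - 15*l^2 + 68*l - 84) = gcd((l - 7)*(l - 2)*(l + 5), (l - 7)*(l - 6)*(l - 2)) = l^2 - 9*l + 14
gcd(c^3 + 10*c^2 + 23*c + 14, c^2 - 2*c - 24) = 1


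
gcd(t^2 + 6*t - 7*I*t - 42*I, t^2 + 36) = 1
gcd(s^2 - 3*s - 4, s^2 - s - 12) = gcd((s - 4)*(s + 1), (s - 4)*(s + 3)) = s - 4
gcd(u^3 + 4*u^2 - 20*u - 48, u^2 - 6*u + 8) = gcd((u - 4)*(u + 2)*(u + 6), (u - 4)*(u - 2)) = u - 4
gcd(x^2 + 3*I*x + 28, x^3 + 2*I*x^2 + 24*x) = x - 4*I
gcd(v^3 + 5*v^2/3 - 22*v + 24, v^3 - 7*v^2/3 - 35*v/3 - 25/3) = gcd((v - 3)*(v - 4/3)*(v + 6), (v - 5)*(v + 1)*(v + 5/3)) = 1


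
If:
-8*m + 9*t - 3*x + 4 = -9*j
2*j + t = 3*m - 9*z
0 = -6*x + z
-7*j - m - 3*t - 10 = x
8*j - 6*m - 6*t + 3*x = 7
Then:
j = -40037/47489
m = -67748/47489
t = -41792/47489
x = -1507/47489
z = -9042/47489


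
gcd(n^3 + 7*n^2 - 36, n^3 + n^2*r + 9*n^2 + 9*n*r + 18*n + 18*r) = n^2 + 9*n + 18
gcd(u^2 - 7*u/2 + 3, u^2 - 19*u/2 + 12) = u - 3/2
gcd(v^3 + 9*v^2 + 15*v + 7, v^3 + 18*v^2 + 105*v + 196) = v + 7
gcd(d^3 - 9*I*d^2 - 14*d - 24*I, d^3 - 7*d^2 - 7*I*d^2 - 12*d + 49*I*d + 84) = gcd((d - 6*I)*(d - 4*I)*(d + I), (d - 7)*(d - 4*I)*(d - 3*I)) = d - 4*I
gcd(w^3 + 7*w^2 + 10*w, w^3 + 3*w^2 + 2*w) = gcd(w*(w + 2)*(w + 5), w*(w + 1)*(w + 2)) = w^2 + 2*w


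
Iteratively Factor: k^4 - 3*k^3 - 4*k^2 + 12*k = (k)*(k^3 - 3*k^2 - 4*k + 12) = k*(k - 2)*(k^2 - k - 6) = k*(k - 3)*(k - 2)*(k + 2)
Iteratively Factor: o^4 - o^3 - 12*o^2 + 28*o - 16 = (o + 4)*(o^3 - 5*o^2 + 8*o - 4) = (o - 1)*(o + 4)*(o^2 - 4*o + 4) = (o - 2)*(o - 1)*(o + 4)*(o - 2)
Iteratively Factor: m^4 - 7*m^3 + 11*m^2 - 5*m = (m - 5)*(m^3 - 2*m^2 + m) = (m - 5)*(m - 1)*(m^2 - m) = (m - 5)*(m - 1)^2*(m)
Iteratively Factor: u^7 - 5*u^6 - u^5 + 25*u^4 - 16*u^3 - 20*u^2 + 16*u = (u)*(u^6 - 5*u^5 - u^4 + 25*u^3 - 16*u^2 - 20*u + 16) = u*(u - 1)*(u^5 - 4*u^4 - 5*u^3 + 20*u^2 + 4*u - 16) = u*(u - 1)*(u + 2)*(u^4 - 6*u^3 + 7*u^2 + 6*u - 8) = u*(u - 2)*(u - 1)*(u + 2)*(u^3 - 4*u^2 - u + 4) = u*(u - 2)*(u - 1)*(u + 1)*(u + 2)*(u^2 - 5*u + 4) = u*(u - 4)*(u - 2)*(u - 1)*(u + 1)*(u + 2)*(u - 1)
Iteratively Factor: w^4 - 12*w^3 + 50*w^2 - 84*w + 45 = (w - 3)*(w^3 - 9*w^2 + 23*w - 15) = (w - 3)^2*(w^2 - 6*w + 5) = (w - 3)^2*(w - 1)*(w - 5)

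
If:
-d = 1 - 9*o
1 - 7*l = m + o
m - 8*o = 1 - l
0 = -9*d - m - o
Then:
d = -13/61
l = -8/61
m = 335/183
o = 16/183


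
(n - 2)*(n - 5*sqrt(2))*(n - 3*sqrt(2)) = n^3 - 8*sqrt(2)*n^2 - 2*n^2 + 16*sqrt(2)*n + 30*n - 60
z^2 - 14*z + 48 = (z - 8)*(z - 6)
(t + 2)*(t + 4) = t^2 + 6*t + 8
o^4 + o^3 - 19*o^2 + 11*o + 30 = (o - 3)*(o - 2)*(o + 1)*(o + 5)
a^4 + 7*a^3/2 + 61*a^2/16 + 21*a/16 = a*(a + 3/4)*(a + 1)*(a + 7/4)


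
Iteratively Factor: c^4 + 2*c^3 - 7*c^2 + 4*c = (c + 4)*(c^3 - 2*c^2 + c) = c*(c + 4)*(c^2 - 2*c + 1) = c*(c - 1)*(c + 4)*(c - 1)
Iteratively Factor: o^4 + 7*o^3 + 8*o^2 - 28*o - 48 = (o - 2)*(o^3 + 9*o^2 + 26*o + 24) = (o - 2)*(o + 3)*(o^2 + 6*o + 8) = (o - 2)*(o + 2)*(o + 3)*(o + 4)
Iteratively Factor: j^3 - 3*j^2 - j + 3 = (j - 3)*(j^2 - 1) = (j - 3)*(j - 1)*(j + 1)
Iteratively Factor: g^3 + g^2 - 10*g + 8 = (g - 2)*(g^2 + 3*g - 4) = (g - 2)*(g - 1)*(g + 4)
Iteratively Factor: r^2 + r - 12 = (r + 4)*(r - 3)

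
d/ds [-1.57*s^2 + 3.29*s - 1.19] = 3.29 - 3.14*s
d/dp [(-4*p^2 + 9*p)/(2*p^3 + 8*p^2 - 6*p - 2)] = (2*p^4 - 9*p^3 - 12*p^2 + 4*p - 9/2)/(p^6 + 8*p^5 + 10*p^4 - 26*p^3 + p^2 + 6*p + 1)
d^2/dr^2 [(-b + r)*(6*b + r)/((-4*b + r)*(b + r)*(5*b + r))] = 2*(-3906*b^6 + 924*b^5*r + 990*b^4*r^2 + 197*b^3*r^3 + 51*b^2*r^4 + 15*b*r^5 + r^6)/(-8000*b^9 - 22800*b^8*r - 19260*b^7*r^2 - 1099*b^6*r^3 + 4206*b^5*r^4 + 615*b^4*r^5 - 280*b^3*r^6 - 45*b^2*r^7 + 6*b*r^8 + r^9)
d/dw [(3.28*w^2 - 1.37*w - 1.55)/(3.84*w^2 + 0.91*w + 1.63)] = (8.2456*w^2 + 22.5968*w - 0.8226)/(14.7456*w^4 + 6.9888*w^3 + 13.3465*w^2 + 2.9666*w + 2.6569)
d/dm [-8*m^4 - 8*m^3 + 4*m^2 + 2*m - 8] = -32*m^3 - 24*m^2 + 8*m + 2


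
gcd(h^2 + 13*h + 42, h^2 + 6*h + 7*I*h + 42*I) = h + 6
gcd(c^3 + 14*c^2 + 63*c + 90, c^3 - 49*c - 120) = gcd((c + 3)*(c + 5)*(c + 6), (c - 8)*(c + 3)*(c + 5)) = c^2 + 8*c + 15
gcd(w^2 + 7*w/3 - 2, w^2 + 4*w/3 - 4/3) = w - 2/3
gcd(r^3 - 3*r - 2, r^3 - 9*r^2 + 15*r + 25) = r + 1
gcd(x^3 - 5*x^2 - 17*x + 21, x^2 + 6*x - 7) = x - 1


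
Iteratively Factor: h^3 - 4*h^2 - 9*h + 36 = (h + 3)*(h^2 - 7*h + 12) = (h - 4)*(h + 3)*(h - 3)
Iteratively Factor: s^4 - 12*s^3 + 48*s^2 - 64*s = (s - 4)*(s^3 - 8*s^2 + 16*s) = (s - 4)^2*(s^2 - 4*s) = s*(s - 4)^2*(s - 4)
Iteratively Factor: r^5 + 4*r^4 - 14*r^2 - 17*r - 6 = (r + 1)*(r^4 + 3*r^3 - 3*r^2 - 11*r - 6) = (r + 1)^2*(r^3 + 2*r^2 - 5*r - 6) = (r + 1)^2*(r + 3)*(r^2 - r - 2) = (r - 2)*(r + 1)^2*(r + 3)*(r + 1)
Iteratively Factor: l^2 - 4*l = (l)*(l - 4)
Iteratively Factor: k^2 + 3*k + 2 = (k + 1)*(k + 2)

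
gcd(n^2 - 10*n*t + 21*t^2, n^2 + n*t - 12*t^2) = -n + 3*t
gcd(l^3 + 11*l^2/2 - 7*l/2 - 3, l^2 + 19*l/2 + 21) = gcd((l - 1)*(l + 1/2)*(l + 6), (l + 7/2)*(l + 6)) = l + 6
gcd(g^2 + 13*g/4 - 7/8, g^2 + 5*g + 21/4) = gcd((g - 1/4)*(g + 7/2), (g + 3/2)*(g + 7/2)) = g + 7/2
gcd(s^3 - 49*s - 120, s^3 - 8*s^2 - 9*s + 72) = s^2 - 5*s - 24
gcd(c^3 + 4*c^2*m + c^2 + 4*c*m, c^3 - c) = c^2 + c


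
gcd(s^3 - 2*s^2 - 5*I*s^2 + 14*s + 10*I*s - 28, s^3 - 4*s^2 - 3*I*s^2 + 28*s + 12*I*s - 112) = s - 7*I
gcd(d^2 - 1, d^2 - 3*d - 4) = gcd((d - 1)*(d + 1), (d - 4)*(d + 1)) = d + 1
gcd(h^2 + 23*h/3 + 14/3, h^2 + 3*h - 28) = h + 7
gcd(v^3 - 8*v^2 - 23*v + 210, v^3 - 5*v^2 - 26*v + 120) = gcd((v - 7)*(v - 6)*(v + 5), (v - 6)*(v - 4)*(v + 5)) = v^2 - v - 30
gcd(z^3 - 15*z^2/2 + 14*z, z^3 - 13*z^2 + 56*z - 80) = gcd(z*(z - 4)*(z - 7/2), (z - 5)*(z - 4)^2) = z - 4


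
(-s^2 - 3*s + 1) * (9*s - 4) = -9*s^3 - 23*s^2 + 21*s - 4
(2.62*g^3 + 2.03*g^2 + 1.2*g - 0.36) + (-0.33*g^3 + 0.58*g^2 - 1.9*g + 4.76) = 2.29*g^3 + 2.61*g^2 - 0.7*g + 4.4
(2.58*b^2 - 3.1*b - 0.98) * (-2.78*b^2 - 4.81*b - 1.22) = -7.1724*b^4 - 3.7918*b^3 + 14.4878*b^2 + 8.4958*b + 1.1956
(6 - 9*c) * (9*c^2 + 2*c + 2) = -81*c^3 + 36*c^2 - 6*c + 12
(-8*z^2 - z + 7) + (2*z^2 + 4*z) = -6*z^2 + 3*z + 7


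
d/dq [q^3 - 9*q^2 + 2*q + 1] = 3*q^2 - 18*q + 2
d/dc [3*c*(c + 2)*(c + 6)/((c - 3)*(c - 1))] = 3*(c^4 - 8*c^3 - 35*c^2 + 48*c + 36)/(c^4 - 8*c^3 + 22*c^2 - 24*c + 9)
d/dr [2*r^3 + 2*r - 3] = 6*r^2 + 2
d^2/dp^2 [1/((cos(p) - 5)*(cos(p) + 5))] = 2*(-2*sin(p)^4 + 51*sin(p)^2 - 24)/((cos(p) - 5)^3*(cos(p) + 5)^3)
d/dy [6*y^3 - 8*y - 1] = 18*y^2 - 8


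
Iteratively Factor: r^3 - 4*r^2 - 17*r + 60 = (r - 3)*(r^2 - r - 20) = (r - 5)*(r - 3)*(r + 4)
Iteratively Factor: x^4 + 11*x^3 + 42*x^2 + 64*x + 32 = (x + 1)*(x^3 + 10*x^2 + 32*x + 32) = (x + 1)*(x + 2)*(x^2 + 8*x + 16) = (x + 1)*(x + 2)*(x + 4)*(x + 4)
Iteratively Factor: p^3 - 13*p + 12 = (p - 1)*(p^2 + p - 12) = (p - 1)*(p + 4)*(p - 3)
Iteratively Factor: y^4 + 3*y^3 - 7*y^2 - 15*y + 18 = (y + 3)*(y^3 - 7*y + 6) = (y - 2)*(y + 3)*(y^2 + 2*y - 3) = (y - 2)*(y - 1)*(y + 3)*(y + 3)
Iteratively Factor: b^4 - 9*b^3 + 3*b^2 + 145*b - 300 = (b - 5)*(b^3 - 4*b^2 - 17*b + 60) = (b - 5)*(b - 3)*(b^2 - b - 20) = (b - 5)*(b - 3)*(b + 4)*(b - 5)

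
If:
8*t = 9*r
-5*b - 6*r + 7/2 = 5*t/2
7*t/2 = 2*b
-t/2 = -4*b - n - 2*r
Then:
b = 147/398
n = -1043/597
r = 112/597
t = 42/199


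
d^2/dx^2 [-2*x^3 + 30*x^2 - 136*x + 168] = 60 - 12*x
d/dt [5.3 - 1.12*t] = -1.12000000000000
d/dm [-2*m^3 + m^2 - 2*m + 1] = -6*m^2 + 2*m - 2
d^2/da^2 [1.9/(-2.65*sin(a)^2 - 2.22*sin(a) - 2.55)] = (53.371*sin(a)^4 + 33.5331*sin(a)^3 - 122.04954*sin(a)^2 - 77.8221*sin(a) + 6.95057999999999)/(2.65*sin(a)^2 + 2.22*sin(a) + 2.55)^3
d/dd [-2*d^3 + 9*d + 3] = 9 - 6*d^2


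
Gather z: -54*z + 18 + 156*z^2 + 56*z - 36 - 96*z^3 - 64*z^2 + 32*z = -96*z^3 + 92*z^2 + 34*z - 18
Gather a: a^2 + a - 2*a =a^2 - a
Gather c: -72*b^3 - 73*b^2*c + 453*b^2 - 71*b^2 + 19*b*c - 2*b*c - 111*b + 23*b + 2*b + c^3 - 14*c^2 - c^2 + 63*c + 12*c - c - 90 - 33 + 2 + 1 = -72*b^3 + 382*b^2 - 86*b + c^3 - 15*c^2 + c*(-73*b^2 + 17*b + 74) - 120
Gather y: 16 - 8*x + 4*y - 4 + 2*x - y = -6*x + 3*y + 12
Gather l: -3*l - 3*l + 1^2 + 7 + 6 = 14 - 6*l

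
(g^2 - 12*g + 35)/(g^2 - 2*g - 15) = (g - 7)/(g + 3)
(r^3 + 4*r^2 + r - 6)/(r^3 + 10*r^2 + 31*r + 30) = (r - 1)/(r + 5)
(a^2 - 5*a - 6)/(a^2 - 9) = (a^2 - 5*a - 6)/(a^2 - 9)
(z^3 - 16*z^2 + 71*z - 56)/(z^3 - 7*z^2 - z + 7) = (z - 8)/(z + 1)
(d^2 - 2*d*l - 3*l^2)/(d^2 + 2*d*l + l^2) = (d - 3*l)/(d + l)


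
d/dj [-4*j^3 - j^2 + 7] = 2*j*(-6*j - 1)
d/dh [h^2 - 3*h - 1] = 2*h - 3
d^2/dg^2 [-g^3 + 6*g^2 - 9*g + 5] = 12 - 6*g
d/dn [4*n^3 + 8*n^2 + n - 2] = 12*n^2 + 16*n + 1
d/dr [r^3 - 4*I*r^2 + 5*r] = 3*r^2 - 8*I*r + 5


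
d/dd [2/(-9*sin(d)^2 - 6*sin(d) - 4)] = 12*(3*sin(d) + 1)*cos(d)/(9*sin(d)^2 + 6*sin(d) + 4)^2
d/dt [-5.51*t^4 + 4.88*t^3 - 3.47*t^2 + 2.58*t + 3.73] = -22.04*t^3 + 14.64*t^2 - 6.94*t + 2.58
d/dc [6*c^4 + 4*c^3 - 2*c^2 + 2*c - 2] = 24*c^3 + 12*c^2 - 4*c + 2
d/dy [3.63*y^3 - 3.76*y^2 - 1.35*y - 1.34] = 10.89*y^2 - 7.52*y - 1.35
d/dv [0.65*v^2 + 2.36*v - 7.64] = 1.3*v + 2.36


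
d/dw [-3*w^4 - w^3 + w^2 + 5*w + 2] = -12*w^3 - 3*w^2 + 2*w + 5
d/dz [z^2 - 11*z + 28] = 2*z - 11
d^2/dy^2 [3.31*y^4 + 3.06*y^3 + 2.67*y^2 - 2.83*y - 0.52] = 39.72*y^2 + 18.36*y + 5.34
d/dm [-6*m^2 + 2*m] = 2 - 12*m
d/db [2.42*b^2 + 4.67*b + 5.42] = 4.84*b + 4.67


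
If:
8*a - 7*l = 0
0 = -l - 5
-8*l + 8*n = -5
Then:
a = -35/8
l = -5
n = -45/8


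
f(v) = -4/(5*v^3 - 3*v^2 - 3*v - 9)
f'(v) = -4*(-15*v^2 + 6*v + 3)/(5*v^3 - 3*v^2 - 3*v - 9)^2 = 12*(5*v^2 - 2*v - 1)/(-5*v^3 + 3*v^2 + 3*v + 9)^2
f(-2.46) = 0.04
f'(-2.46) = 0.05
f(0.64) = 0.37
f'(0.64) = -0.02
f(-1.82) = 0.09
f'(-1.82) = 0.12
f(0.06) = 0.44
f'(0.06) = -0.16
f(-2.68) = 0.03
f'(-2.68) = 0.03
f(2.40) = -0.11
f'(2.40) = 0.22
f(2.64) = -0.07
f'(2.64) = 0.12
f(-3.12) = 0.02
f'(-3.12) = 0.02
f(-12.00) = 0.00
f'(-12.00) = 0.00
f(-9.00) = 0.00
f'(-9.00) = 0.00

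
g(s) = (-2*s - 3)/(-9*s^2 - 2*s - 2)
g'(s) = (-2*s - 3)*(18*s + 2)/(-9*s^2 - 2*s - 2)^2 - 2/(-9*s^2 - 2*s - 2) = 2*(-9*s^2 - 27*s - 1)/(81*s^4 + 36*s^3 + 40*s^2 + 8*s + 4)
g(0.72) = 0.55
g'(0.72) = -0.76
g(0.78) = 0.50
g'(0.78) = -0.67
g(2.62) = 0.12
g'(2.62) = -0.06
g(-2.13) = -0.03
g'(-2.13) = 0.02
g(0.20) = 1.23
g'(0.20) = -1.77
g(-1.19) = 0.05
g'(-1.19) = 0.24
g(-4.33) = -0.03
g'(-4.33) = -0.00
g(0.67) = 0.59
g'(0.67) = -0.85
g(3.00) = 0.10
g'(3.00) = -0.04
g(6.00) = 0.04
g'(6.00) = -0.00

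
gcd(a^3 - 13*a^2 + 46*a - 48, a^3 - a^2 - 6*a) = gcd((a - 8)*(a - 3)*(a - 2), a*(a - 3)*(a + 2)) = a - 3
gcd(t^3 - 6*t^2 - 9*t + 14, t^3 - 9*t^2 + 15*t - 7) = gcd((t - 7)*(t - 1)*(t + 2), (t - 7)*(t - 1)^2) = t^2 - 8*t + 7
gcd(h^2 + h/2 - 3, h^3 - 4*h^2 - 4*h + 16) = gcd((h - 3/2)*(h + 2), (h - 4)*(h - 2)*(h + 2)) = h + 2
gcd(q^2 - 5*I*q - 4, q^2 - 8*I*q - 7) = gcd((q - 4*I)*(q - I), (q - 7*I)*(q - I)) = q - I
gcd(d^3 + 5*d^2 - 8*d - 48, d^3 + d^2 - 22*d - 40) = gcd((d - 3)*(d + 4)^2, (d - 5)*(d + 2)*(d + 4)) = d + 4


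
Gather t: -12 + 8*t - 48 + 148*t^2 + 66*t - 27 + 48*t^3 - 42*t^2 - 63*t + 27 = 48*t^3 + 106*t^2 + 11*t - 60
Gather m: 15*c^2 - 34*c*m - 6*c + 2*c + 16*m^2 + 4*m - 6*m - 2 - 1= 15*c^2 - 4*c + 16*m^2 + m*(-34*c - 2) - 3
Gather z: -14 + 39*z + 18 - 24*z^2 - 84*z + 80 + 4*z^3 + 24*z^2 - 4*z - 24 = 4*z^3 - 49*z + 60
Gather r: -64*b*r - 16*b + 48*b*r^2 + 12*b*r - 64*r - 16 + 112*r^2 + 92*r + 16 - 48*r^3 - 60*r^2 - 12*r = -16*b - 48*r^3 + r^2*(48*b + 52) + r*(16 - 52*b)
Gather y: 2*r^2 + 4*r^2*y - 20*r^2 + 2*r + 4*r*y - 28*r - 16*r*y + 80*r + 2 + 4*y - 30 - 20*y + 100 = -18*r^2 + 54*r + y*(4*r^2 - 12*r - 16) + 72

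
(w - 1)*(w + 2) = w^2 + w - 2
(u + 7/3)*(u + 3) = u^2 + 16*u/3 + 7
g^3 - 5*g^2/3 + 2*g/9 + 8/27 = (g - 4/3)*(g - 2/3)*(g + 1/3)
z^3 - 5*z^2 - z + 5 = (z - 5)*(z - 1)*(z + 1)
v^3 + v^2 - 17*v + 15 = (v - 3)*(v - 1)*(v + 5)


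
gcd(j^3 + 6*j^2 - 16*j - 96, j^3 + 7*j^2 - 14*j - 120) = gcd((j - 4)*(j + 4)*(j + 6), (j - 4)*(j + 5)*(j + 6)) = j^2 + 2*j - 24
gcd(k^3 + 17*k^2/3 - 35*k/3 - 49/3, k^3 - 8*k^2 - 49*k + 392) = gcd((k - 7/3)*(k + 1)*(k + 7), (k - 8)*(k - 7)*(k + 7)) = k + 7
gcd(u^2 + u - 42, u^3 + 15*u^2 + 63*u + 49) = u + 7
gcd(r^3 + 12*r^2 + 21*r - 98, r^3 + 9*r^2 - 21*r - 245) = r^2 + 14*r + 49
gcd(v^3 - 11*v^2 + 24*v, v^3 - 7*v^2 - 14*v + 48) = v - 8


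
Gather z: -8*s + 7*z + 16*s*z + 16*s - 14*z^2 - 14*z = 8*s - 14*z^2 + z*(16*s - 7)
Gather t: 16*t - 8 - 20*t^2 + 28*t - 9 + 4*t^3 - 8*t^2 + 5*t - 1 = 4*t^3 - 28*t^2 + 49*t - 18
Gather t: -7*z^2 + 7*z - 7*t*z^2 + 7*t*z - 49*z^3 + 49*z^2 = t*(-7*z^2 + 7*z) - 49*z^3 + 42*z^2 + 7*z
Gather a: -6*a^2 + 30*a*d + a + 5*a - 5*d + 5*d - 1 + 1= -6*a^2 + a*(30*d + 6)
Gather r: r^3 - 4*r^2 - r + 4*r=r^3 - 4*r^2 + 3*r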